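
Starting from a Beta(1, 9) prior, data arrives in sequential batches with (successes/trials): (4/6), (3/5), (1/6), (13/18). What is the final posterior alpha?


In sequential Bayesian updating, we sum all successes.
Total successes = 21
Final alpha = 1 + 21 = 22

22


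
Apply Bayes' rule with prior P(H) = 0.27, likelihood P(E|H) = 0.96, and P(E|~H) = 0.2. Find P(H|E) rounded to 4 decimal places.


Step 1: Compute marginal P(E) = P(E|H)P(H) + P(E|~H)P(~H)
= 0.96*0.27 + 0.2*0.73 = 0.4052
Step 2: P(H|E) = P(E|H)P(H)/P(E) = 0.2592/0.4052
= 0.6397

0.6397


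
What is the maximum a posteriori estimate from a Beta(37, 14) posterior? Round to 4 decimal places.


The MAP estimate equals the mode of the distribution.
Mode of Beta(a,b) = (a-1)/(a+b-2)
= 36/49
= 0.7347

0.7347


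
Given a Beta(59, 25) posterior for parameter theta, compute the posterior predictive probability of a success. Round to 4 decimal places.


For a Beta-Bernoulli model, the predictive probability is the mean:
P(success) = 59/(59+25) = 59/84 = 0.7024

0.7024


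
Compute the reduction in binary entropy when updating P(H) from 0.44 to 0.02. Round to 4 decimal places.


H_before = -p*log2(p) - (1-p)*log2(1-p) for p=0.44: 0.9896
H_after for p=0.02: 0.1414
Reduction = 0.9896 - 0.1414 = 0.8481

0.8481


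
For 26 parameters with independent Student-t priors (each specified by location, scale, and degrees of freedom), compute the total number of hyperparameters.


A Student-t prior has 3 hyperparameters per parameter.
Total = 26 * 3 = 78

78


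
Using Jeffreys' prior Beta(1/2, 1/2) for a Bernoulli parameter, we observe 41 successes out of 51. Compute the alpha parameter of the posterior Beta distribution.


Conjugate update: Beta(0.5 + k, 0.5 + n - k).
k = 41, n - k = 10
Posterior alpha = 0.5 + k = 0.5 + 41 = 41.5

41.5


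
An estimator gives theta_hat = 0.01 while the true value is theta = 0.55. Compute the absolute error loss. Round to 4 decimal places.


The absolute error loss is |theta_hat - theta|
= |0.01 - 0.55|
= 0.54

0.54


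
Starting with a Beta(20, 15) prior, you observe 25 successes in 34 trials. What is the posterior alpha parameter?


For a Beta-Binomial conjugate model:
Posterior alpha = prior alpha + number of successes
= 20 + 25 = 45

45


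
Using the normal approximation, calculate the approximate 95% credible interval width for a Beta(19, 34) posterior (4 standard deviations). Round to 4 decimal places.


Var(Beta) = 19*34/(53^2 * 54) = 0.0043
SD = 0.0653
Width ~ 4*SD = 0.261

0.261


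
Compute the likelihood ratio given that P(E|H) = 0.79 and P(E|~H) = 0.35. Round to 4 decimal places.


LR = P(E|H) / P(E|~H)
= 0.79 / 0.35 = 2.2571

2.2571


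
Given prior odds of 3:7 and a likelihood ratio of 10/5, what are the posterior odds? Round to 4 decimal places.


Posterior odds = prior odds * LR
Prior odds = 3/7 = 0.4286
LR = 10/5 = 2.0
Posterior odds = 0.4286 * 2.0 = 0.8571

0.8571


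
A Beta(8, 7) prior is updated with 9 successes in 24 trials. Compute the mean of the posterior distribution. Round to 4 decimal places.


After update: Beta(17, 22)
Mean = 17 / (17 + 22) = 17 / 39
= 0.4359

0.4359


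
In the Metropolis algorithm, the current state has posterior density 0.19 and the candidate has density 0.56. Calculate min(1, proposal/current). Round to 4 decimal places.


Ratio = 0.56/0.19 = 2.9474
Acceptance probability = min(1, 2.9474)
= 1.0

1.0


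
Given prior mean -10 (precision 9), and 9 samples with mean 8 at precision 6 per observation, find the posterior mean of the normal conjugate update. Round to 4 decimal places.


The posterior mean is a precision-weighted average of prior and data.
Post. prec. = 9 + 54 = 63
Post. mean = (-90 + 432)/63 = 342/63 = 5.4286

5.4286


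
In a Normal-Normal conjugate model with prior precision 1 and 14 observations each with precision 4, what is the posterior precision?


Posterior precision = prior precision + n * observation precision
= 1 + 14 * 4
= 1 + 56 = 57

57


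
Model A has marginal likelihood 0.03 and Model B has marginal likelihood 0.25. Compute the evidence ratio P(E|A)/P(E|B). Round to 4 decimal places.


Evidence ratio = P(E|A) / P(E|B)
= 0.03 / 0.25
= 0.12

0.12


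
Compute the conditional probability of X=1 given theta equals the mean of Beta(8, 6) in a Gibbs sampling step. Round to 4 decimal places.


Mean of Beta(8, 6) = 0.5714
P(X=1 | theta=0.5714) = 0.5714

0.5714


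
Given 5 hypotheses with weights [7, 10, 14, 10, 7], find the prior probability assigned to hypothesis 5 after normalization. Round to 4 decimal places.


To normalize, divide each weight by the sum of all weights.
Sum = 48
Prior(H5) = 7/48 = 0.1458

0.1458


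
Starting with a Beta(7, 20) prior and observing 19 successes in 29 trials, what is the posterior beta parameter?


Posterior beta = prior beta + failures
Failures = 29 - 19 = 10
beta_post = 20 + 10 = 30

30


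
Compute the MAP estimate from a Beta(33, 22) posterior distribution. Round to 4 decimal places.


MAP = mode of Beta distribution
= (alpha - 1)/(alpha + beta - 2)
= (33-1)/(33+22-2)
= 32/53 = 0.6038

0.6038


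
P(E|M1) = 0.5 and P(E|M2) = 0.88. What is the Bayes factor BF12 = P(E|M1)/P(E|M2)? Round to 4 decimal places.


Bayes factor BF12 = P(E|M1) / P(E|M2)
= 0.5 / 0.88
= 0.5682

0.5682


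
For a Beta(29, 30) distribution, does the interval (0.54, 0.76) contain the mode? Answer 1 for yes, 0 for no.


Mode of Beta(a,b) = (a-1)/(a+b-2)
= (29-1)/(29+30-2) = 0.4912
Check: 0.54 <= 0.4912 <= 0.76?
Result: 0

0


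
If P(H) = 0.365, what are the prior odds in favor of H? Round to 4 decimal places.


Prior odds = P(H) / (1 - P(H))
= 0.365 / 0.635
= 0.5748

0.5748


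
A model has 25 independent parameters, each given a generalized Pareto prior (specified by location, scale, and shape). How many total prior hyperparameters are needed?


Each generalized Pareto prior needs 3 hyperparameters (location, scale, and shape).
Total = 3 * 25 = 75

75


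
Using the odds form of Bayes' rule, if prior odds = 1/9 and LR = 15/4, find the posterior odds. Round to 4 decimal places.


Bayes' rule in odds form: posterior odds = prior odds * LR
= (1 * 15) / (9 * 4)
= 15/36 = 0.4167

0.4167


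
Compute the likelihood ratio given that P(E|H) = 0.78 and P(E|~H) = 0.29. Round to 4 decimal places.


LR = P(E|H) / P(E|~H)
= 0.78 / 0.29 = 2.6897

2.6897


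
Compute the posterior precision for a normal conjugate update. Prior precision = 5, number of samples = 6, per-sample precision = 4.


tau_post = tau_0 + n * tau
= 5 + 6 * 4 = 29

29


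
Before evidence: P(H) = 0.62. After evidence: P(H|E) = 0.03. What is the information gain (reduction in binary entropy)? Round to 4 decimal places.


Prior entropy = 0.958
Posterior entropy = 0.1944
Information gain = 0.958 - 0.1944 = 0.7637

0.7637


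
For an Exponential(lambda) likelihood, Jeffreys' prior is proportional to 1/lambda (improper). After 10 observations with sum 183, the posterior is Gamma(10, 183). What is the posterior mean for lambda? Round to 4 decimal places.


Posterior = Gamma(n, sum_x) = Gamma(10, 183)
Posterior mean = shape/rate = 10/183
= 0.0546

0.0546


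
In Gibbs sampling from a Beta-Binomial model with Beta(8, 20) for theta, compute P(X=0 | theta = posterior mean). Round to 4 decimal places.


Posterior mean = alpha/(alpha+beta) = 8/28 = 0.2857
P(X=0|theta=mean) = 1 - theta = 0.7143

0.7143


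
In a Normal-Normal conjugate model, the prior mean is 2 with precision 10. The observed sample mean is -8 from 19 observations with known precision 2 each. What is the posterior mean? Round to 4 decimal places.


Posterior precision = tau0 + n*tau = 10 + 19*2 = 48
Posterior mean = (tau0*mu0 + n*tau*xbar) / posterior_precision
= (10*2 + 19*2*-8) / 48
= -284 / 48 = -5.9167

-5.9167


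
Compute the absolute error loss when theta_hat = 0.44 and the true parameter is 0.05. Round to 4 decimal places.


L = |theta_hat - theta_true|
= |0.44 - 0.05| = 0.39

0.39


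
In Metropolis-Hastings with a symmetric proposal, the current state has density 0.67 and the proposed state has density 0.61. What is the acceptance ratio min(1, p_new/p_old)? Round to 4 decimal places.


Ratio = p_new / p_old = 0.61 / 0.67 = 0.9104
Acceptance = min(1, 0.9104) = 0.9104

0.9104


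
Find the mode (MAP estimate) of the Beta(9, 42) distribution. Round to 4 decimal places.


For Beta(a,b) with a,b > 1:
Mode = (a-1)/(a+b-2) = (9-1)/(51-2)
= 8/49 = 0.1633

0.1633


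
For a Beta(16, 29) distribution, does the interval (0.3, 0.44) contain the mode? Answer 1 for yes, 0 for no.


Mode of Beta(a,b) = (a-1)/(a+b-2)
= (16-1)/(16+29-2) = 0.3488
Check: 0.3 <= 0.3488 <= 0.44?
Result: 1

1


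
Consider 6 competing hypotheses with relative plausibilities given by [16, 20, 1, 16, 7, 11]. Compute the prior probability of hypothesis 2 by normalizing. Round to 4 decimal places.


Sum of weights = 16 + 20 + 1 + 16 + 7 + 11 = 71
Normalized prior for H2 = 20 / 71
= 0.2817

0.2817


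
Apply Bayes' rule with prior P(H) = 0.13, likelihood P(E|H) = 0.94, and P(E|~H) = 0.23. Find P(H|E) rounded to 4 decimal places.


Step 1: Compute marginal P(E) = P(E|H)P(H) + P(E|~H)P(~H)
= 0.94*0.13 + 0.23*0.87 = 0.3223
Step 2: P(H|E) = P(E|H)P(H)/P(E) = 0.1222/0.3223
= 0.3791

0.3791


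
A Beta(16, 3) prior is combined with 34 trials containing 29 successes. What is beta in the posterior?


In conjugate updating:
beta_posterior = beta_prior + (n - k)
= 3 + (34 - 29)
= 3 + 5 = 8

8


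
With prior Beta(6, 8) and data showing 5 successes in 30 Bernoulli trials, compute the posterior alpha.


Conjugate update: alpha_posterior = alpha_prior + k
= 6 + 5 = 11

11


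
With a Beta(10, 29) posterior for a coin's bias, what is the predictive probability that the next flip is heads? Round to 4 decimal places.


The predictive probability equals the posterior mean.
P(next = heads) = alpha / (alpha + beta)
= 10 / 39 = 0.2564

0.2564


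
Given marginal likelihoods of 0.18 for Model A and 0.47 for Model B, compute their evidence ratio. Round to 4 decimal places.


Ratio = ML(A) / ML(B) = 0.18/0.47
= 0.383

0.383


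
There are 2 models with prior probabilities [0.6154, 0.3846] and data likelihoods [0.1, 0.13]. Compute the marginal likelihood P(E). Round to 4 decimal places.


P(E) = sum over models of P(M_i) * P(E|M_i)
= 0.6154*0.1 + 0.3846*0.13
= 0.1115

0.1115


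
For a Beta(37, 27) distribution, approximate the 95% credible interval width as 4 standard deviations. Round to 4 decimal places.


Variance of Beta(a,b) = ab / ((a+b)^2 * (a+b+1))
= 37*27 / ((64)^2 * 65)
= 0.0038
SD = sqrt(0.0038) = 0.0613
Width = 4 * SD = 0.245

0.245


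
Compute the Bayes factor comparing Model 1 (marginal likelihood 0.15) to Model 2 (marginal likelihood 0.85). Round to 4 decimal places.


BF12 = marginal likelihood of M1 / marginal likelihood of M2
= 0.15/0.85
= 0.1765

0.1765


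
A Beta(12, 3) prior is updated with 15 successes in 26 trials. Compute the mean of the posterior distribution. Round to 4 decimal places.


After update: Beta(27, 14)
Mean = 27 / (27 + 14) = 27 / 41
= 0.6585

0.6585


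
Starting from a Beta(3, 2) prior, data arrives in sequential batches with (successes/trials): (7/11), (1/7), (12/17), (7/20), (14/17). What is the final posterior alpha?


In sequential Bayesian updating, we sum all successes.
Total successes = 41
Final alpha = 3 + 41 = 44

44


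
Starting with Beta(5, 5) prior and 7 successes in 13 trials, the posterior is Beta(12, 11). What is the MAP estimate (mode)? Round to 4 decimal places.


The mode of Beta(a, b) when a > 1 and b > 1 is (a-1)/(a+b-2)
= (12 - 1) / (12 + 11 - 2)
= 11 / 21
= 0.5238

0.5238


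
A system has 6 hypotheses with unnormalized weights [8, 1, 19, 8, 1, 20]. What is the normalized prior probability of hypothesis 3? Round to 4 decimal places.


The normalized prior is the weight divided by the total.
Total weight = 57
P(H3) = 19 / 57 = 0.3333

0.3333


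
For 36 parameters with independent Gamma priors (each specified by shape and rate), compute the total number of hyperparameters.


A Gamma prior has 2 hyperparameters per parameter.
Total = 36 * 2 = 72

72


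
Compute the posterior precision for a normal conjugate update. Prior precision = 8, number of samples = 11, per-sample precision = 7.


tau_post = tau_0 + n * tau
= 8 + 11 * 7 = 85

85


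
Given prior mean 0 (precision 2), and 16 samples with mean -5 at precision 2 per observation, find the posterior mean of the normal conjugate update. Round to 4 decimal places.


The posterior mean is a precision-weighted average of prior and data.
Post. prec. = 2 + 32 = 34
Post. mean = (0 + -160)/34 = -160/34 = -4.7059

-4.7059


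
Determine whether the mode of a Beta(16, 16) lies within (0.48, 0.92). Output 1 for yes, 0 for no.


First find the mode: (a-1)/(a+b-2) = 0.5
Is 0.5 in (0.48, 0.92)? 1

1


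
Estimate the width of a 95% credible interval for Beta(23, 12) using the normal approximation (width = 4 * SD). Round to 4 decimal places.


For Beta(a,b): Var = ab/((a+b)^2(a+b+1))
Var = 0.0063, SD = 0.0791
Approximate 95% CI width = 4 * 0.0791 = 0.3164

0.3164


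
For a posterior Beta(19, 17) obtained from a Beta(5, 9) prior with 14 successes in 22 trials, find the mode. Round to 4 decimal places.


Mode = (alpha - 1) / (alpha + beta - 2)
= 18 / 34
= 0.5294

0.5294


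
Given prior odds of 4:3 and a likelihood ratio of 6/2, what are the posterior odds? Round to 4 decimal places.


Posterior odds = prior odds * LR
Prior odds = 4/3 = 1.3333
LR = 6/2 = 3.0
Posterior odds = 1.3333 * 3.0 = 4.0

4.0


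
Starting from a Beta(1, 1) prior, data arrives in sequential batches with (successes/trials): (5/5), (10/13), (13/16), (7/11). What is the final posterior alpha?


In sequential Bayesian updating, we sum all successes.
Total successes = 35
Final alpha = 1 + 35 = 36

36


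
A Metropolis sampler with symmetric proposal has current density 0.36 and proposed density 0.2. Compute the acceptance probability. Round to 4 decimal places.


For symmetric proposals, acceptance = min(1, pi(x*)/pi(x))
= min(1, 0.2/0.36)
= min(1, 0.5556) = 0.5556

0.5556


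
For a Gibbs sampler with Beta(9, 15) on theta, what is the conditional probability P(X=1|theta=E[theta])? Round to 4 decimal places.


E[theta] = 9/(9+15) = 0.375
P(X=1|theta) = theta = 0.375

0.375


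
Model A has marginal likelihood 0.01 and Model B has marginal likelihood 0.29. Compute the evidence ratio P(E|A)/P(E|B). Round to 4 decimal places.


Evidence ratio = P(E|A) / P(E|B)
= 0.01 / 0.29
= 0.0345

0.0345


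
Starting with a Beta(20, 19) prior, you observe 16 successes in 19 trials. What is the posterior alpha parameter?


For a Beta-Binomial conjugate model:
Posterior alpha = prior alpha + number of successes
= 20 + 16 = 36

36


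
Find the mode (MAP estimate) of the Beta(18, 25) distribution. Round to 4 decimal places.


For Beta(a,b) with a,b > 1:
Mode = (a-1)/(a+b-2) = (18-1)/(43-2)
= 17/41 = 0.4146

0.4146


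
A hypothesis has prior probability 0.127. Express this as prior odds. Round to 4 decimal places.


Odds = P(H) / P(not H) = 0.127 / 0.873
= 0.1455

0.1455


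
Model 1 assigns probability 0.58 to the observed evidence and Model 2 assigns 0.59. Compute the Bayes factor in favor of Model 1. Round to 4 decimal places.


BF = P(data|M1) / P(data|M2)
= 0.58 / 0.59 = 0.9831

0.9831


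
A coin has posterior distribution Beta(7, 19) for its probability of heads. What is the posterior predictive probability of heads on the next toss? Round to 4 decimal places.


Posterior predictive = E[theta] = alpha/(alpha+beta)
= 7/26
= 0.2692

0.2692


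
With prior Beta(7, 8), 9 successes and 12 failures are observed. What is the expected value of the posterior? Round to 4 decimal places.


Posterior = Beta(16, 20)
E[theta] = alpha/(alpha+beta)
= 16/36 = 0.4444

0.4444


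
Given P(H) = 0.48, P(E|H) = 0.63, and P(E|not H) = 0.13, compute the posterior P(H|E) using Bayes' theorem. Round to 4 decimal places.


By Bayes' theorem: P(H|E) = P(E|H)*P(H) / P(E)
P(E) = P(E|H)*P(H) + P(E|not H)*P(not H)
P(E) = 0.63*0.48 + 0.13*0.52 = 0.37
P(H|E) = 0.63*0.48 / 0.37 = 0.8173

0.8173


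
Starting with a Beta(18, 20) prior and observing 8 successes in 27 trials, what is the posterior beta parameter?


Posterior beta = prior beta + failures
Failures = 27 - 8 = 19
beta_post = 20 + 19 = 39

39


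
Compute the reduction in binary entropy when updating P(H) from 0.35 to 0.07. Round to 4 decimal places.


H_before = -p*log2(p) - (1-p)*log2(1-p) for p=0.35: 0.9341
H_after for p=0.07: 0.3659
Reduction = 0.9341 - 0.3659 = 0.5681

0.5681


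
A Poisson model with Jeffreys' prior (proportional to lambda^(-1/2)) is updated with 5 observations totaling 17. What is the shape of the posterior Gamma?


Posterior = Gamma(0.5 + S, n)
= Gamma(0.5 + 17, 5)
Posterior shape = 0.5 + S = 0.5 + 17 = 17.5

17.5


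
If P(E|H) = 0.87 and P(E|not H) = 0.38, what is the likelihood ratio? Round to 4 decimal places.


Likelihood ratio = P(E|H) / P(E|not H)
= 0.87 / 0.38
= 2.2895

2.2895


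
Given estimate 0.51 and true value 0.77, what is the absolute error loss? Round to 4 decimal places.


Absolute error = |estimate - true|
= |-0.26| = 0.26

0.26


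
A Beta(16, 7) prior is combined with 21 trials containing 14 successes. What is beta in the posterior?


In conjugate updating:
beta_posterior = beta_prior + (n - k)
= 7 + (21 - 14)
= 7 + 7 = 14

14


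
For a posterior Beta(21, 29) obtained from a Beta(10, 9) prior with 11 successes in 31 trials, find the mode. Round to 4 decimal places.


Mode = (alpha - 1) / (alpha + beta - 2)
= 20 / 48
= 0.4167

0.4167


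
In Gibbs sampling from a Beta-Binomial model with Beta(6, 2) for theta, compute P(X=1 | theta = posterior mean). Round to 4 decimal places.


Posterior mean = alpha/(alpha+beta) = 6/8 = 0.75
P(X=1|theta=mean) = theta = 0.75

0.75


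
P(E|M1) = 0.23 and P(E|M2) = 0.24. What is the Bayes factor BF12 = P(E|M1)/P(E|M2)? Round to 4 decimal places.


Bayes factor BF12 = P(E|M1) / P(E|M2)
= 0.23 / 0.24
= 0.9583

0.9583


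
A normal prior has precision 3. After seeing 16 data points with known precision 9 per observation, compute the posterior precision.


In the conjugate normal model, precisions add:
tau_posterior = tau_prior + n * tau_data
= 3 + 16*9 = 147

147


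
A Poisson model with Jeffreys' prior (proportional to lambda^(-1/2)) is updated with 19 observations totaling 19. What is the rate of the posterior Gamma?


Posterior = Gamma(0.5 + S, n)
= Gamma(0.5 + 19, 19)
Posterior rate = 0 + n = 19

19.0


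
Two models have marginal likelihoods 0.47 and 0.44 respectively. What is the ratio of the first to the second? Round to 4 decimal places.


Evidence ratio = 0.47 / 0.44
= 1.0682

1.0682


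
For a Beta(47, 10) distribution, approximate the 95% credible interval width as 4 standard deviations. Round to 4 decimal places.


Variance of Beta(a,b) = ab / ((a+b)^2 * (a+b+1))
= 47*10 / ((57)^2 * 58)
= 0.0025
SD = sqrt(0.0025) = 0.0499
Width = 4 * SD = 0.1998

0.1998


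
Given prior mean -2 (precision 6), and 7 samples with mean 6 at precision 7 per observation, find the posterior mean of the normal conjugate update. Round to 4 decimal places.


The posterior mean is a precision-weighted average of prior and data.
Post. prec. = 6 + 49 = 55
Post. mean = (-12 + 294)/55 = 282/55 = 5.1273

5.1273


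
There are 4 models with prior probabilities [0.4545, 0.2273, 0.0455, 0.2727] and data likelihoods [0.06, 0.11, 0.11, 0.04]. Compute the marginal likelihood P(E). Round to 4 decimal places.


P(E) = sum over models of P(M_i) * P(E|M_i)
= 0.4545*0.06 + 0.2273*0.11 + 0.0455*0.11 + 0.2727*0.04
= 0.0682

0.0682


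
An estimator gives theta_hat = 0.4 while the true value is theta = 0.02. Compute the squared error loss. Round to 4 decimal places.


The squared error loss is (theta_hat - theta)^2
= (0.4 - 0.02)^2
= (0.38)^2 = 0.1444

0.1444


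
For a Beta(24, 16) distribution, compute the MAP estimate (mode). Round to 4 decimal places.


MAP = mode = (a-1)/(a+b-2)
= (24-1)/(24+16-2)
= 23/38 = 0.6053

0.6053


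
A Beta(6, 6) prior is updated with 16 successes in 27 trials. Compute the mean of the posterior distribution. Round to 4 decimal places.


After update: Beta(22, 17)
Mean = 22 / (22 + 17) = 22 / 39
= 0.5641

0.5641


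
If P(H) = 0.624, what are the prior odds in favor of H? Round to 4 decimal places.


Prior odds = P(H) / (1 - P(H))
= 0.624 / 0.376
= 1.6596

1.6596


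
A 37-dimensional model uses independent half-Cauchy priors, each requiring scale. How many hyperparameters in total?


Per parameter: 1 (scale).
Total = 37 * 1 = 37

37


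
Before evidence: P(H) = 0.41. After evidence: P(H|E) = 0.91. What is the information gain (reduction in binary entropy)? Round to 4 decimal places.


Prior entropy = 0.9765
Posterior entropy = 0.4365
Information gain = 0.9765 - 0.4365 = 0.54

0.54


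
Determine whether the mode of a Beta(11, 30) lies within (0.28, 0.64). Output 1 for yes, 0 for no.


First find the mode: (a-1)/(a+b-2) = 0.2564
Is 0.2564 in (0.28, 0.64)? 0

0


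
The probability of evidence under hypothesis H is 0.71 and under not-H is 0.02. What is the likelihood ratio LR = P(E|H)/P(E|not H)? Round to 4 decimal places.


LR = 0.71 / 0.02
= 35.5

35.5


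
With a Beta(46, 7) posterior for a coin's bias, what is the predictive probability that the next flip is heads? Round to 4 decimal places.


The predictive probability equals the posterior mean.
P(next = heads) = alpha / (alpha + beta)
= 46 / 53 = 0.8679

0.8679


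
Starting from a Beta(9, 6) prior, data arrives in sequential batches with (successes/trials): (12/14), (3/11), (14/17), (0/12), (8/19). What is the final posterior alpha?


In sequential Bayesian updating, we sum all successes.
Total successes = 37
Final alpha = 9 + 37 = 46

46


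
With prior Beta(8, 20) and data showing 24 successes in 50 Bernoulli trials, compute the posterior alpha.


Conjugate update: alpha_posterior = alpha_prior + k
= 8 + 24 = 32

32


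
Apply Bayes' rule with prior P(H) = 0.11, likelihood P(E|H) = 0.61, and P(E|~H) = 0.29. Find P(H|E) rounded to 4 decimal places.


Step 1: Compute marginal P(E) = P(E|H)P(H) + P(E|~H)P(~H)
= 0.61*0.11 + 0.29*0.89 = 0.3252
Step 2: P(H|E) = P(E|H)P(H)/P(E) = 0.0671/0.3252
= 0.2063

0.2063


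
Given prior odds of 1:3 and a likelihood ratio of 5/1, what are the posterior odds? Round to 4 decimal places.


Posterior odds = prior odds * LR
Prior odds = 1/3 = 0.3333
LR = 5/1 = 5.0
Posterior odds = 0.3333 * 5.0 = 1.6667

1.6667


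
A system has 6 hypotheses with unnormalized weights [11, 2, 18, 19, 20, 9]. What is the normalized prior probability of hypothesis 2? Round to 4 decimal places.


The normalized prior is the weight divided by the total.
Total weight = 79
P(H2) = 2 / 79 = 0.0253

0.0253


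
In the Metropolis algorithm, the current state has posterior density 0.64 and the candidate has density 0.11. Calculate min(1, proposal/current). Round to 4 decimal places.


Ratio = 0.11/0.64 = 0.1719
Acceptance probability = min(1, 0.1719)
= 0.1719

0.1719


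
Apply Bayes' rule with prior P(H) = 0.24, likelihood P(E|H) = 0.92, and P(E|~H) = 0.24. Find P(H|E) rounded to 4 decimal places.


Step 1: Compute marginal P(E) = P(E|H)P(H) + P(E|~H)P(~H)
= 0.92*0.24 + 0.24*0.76 = 0.4032
Step 2: P(H|E) = P(E|H)P(H)/P(E) = 0.2208/0.4032
= 0.5476

0.5476


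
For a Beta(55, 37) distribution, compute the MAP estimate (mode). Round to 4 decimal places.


MAP = mode = (a-1)/(a+b-2)
= (55-1)/(55+37-2)
= 54/90 = 0.6

0.6


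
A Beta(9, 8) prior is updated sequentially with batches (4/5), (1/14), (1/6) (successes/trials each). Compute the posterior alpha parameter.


Sequential conjugate updating is equivalent to a single batch update.
Total successes across all batches = 6
alpha_posterior = alpha_prior + total_successes = 9 + 6
= 15

15


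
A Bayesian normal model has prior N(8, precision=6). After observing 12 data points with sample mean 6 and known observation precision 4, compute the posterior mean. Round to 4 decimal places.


Posterior mean = (prior_precision * prior_mean + n * data_precision * data_mean) / (prior_precision + n * data_precision)
Numerator = 6*8 + 12*4*6 = 336
Denominator = 6 + 12*4 = 54
Posterior mean = 6.2222

6.2222


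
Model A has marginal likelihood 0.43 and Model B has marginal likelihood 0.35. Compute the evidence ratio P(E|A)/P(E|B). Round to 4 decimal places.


Evidence ratio = P(E|A) / P(E|B)
= 0.43 / 0.35
= 1.2286

1.2286


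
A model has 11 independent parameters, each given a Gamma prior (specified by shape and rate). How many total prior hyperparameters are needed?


Each Gamma prior needs 2 hyperparameters (shape and rate).
Total = 2 * 11 = 22

22


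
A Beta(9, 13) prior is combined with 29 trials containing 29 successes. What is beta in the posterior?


In conjugate updating:
beta_posterior = beta_prior + (n - k)
= 13 + (29 - 29)
= 13 + 0 = 13

13


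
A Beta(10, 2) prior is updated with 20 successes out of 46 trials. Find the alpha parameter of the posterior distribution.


In the Beta-Binomial conjugate update:
alpha_post = alpha_prior + successes
= 10 + 20
= 30

30


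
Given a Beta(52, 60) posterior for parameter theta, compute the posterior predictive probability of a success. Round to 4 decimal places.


For a Beta-Bernoulli model, the predictive probability is the mean:
P(success) = 52/(52+60) = 52/112 = 0.4643

0.4643


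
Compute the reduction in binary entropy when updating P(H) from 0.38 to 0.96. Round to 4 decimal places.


H_before = -p*log2(p) - (1-p)*log2(1-p) for p=0.38: 0.958
H_after for p=0.96: 0.2423
Reduction = 0.958 - 0.2423 = 0.7157

0.7157


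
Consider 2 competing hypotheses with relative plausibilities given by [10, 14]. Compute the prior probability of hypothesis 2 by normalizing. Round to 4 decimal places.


Sum of weights = 10 + 14 = 24
Normalized prior for H2 = 14 / 24
= 0.5833

0.5833


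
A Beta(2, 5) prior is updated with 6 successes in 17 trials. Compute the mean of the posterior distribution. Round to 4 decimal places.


After update: Beta(8, 16)
Mean = 8 / (8 + 16) = 8 / 24
= 0.3333

0.3333


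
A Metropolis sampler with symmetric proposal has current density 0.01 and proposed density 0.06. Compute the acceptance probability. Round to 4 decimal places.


For symmetric proposals, acceptance = min(1, pi(x*)/pi(x))
= min(1, 0.06/0.01)
= min(1, 6.0) = 1.0

1.0


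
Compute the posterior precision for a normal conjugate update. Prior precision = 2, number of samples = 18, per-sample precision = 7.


tau_post = tau_0 + n * tau
= 2 + 18 * 7 = 128

128


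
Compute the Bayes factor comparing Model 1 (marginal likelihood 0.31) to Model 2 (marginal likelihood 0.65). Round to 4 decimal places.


BF12 = marginal likelihood of M1 / marginal likelihood of M2
= 0.31/0.65
= 0.4769

0.4769


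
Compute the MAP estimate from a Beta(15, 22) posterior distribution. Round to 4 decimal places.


MAP = mode of Beta distribution
= (alpha - 1)/(alpha + beta - 2)
= (15-1)/(15+22-2)
= 14/35 = 0.4

0.4


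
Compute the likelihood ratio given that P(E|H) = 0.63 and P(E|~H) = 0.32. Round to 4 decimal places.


LR = P(E|H) / P(E|~H)
= 0.63 / 0.32 = 1.9688

1.9688


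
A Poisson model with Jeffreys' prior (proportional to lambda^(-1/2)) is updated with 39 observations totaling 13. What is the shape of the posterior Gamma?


Posterior = Gamma(0.5 + S, n)
= Gamma(0.5 + 13, 39)
Posterior shape = 0.5 + S = 0.5 + 13 = 13.5

13.5


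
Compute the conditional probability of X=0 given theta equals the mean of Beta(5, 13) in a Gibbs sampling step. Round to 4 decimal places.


Mean of Beta(5, 13) = 0.2778
P(X=0 | theta=0.2778) = 0.7222

0.7222


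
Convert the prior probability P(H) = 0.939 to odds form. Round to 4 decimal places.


P(not H) = 1 - 0.939 = 0.061
Odds = 0.939 / 0.061 = 15.3934

15.3934


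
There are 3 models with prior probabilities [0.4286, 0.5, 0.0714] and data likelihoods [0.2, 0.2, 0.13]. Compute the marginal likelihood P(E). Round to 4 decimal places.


P(E) = sum over models of P(M_i) * P(E|M_i)
= 0.4286*0.2 + 0.5*0.2 + 0.0714*0.13
= 0.195

0.195


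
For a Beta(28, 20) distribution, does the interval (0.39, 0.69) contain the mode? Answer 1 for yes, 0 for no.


Mode of Beta(a,b) = (a-1)/(a+b-2)
= (28-1)/(28+20-2) = 0.587
Check: 0.39 <= 0.587 <= 0.69?
Result: 1

1


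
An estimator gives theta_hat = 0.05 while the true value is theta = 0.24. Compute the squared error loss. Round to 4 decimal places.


The squared error loss is (theta_hat - theta)^2
= (0.05 - 0.24)^2
= (-0.19)^2 = 0.0361

0.0361


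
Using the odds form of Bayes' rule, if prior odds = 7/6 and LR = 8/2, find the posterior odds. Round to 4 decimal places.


Bayes' rule in odds form: posterior odds = prior odds * LR
= (7 * 8) / (6 * 2)
= 56/12 = 4.6667

4.6667


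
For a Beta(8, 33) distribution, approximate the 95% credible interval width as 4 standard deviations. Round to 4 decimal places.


Variance of Beta(a,b) = ab / ((a+b)^2 * (a+b+1))
= 8*33 / ((41)^2 * 42)
= 0.0037
SD = sqrt(0.0037) = 0.0611
Width = 4 * SD = 0.2446

0.2446


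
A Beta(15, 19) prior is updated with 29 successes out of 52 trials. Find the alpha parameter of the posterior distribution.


In the Beta-Binomial conjugate update:
alpha_post = alpha_prior + successes
= 15 + 29
= 44

44


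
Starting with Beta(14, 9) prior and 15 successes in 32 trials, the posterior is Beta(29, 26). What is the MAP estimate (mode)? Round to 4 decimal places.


The mode of Beta(a, b) when a > 1 and b > 1 is (a-1)/(a+b-2)
= (29 - 1) / (29 + 26 - 2)
= 28 / 53
= 0.5283

0.5283


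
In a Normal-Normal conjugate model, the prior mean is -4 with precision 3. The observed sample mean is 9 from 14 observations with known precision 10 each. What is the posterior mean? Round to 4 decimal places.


Posterior precision = tau0 + n*tau = 3 + 14*10 = 143
Posterior mean = (tau0*mu0 + n*tau*xbar) / posterior_precision
= (3*-4 + 14*10*9) / 143
= 1248 / 143 = 8.7273

8.7273


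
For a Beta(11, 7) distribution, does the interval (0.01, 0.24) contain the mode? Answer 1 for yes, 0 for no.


Mode of Beta(a,b) = (a-1)/(a+b-2)
= (11-1)/(11+7-2) = 0.625
Check: 0.01 <= 0.625 <= 0.24?
Result: 0

0


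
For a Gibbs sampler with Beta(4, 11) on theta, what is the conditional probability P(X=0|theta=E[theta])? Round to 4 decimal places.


E[theta] = 4/(4+11) = 0.2667
P(X=0|theta) = 1 - theta = 0.7333

0.7333


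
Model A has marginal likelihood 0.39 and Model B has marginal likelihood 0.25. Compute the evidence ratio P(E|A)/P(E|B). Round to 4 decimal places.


Evidence ratio = P(E|A) / P(E|B)
= 0.39 / 0.25
= 1.56

1.56


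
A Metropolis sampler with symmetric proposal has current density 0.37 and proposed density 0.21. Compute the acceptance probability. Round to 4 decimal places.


For symmetric proposals, acceptance = min(1, pi(x*)/pi(x))
= min(1, 0.21/0.37)
= min(1, 0.5676) = 0.5676

0.5676


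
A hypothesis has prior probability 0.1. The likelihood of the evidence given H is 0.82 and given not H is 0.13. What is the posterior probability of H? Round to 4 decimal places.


Using Bayes' theorem:
P(E) = 0.1 * 0.82 + 0.9 * 0.13
P(E) = 0.199
P(H|E) = (0.1 * 0.82) / 0.199 = 0.4121

0.4121


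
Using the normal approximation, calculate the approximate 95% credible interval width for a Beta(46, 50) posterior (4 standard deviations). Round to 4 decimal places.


Var(Beta) = 46*50/(96^2 * 97) = 0.0026
SD = 0.0507
Width ~ 4*SD = 0.2029

0.2029


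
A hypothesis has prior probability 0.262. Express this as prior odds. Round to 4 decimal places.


Odds = P(H) / P(not H) = 0.262 / 0.738
= 0.355

0.355


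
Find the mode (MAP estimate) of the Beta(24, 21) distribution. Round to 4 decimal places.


For Beta(a,b) with a,b > 1:
Mode = (a-1)/(a+b-2) = (24-1)/(45-2)
= 23/43 = 0.5349

0.5349


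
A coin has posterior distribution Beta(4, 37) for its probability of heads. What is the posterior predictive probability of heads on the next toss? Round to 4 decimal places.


Posterior predictive = E[theta] = alpha/(alpha+beta)
= 4/41
= 0.0976

0.0976


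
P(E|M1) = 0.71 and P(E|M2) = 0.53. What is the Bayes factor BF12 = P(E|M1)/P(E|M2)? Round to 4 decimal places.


Bayes factor BF12 = P(E|M1) / P(E|M2)
= 0.71 / 0.53
= 1.3396

1.3396


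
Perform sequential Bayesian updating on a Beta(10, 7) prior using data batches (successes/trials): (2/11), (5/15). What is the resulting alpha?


Accumulate successes: 7
Posterior alpha = prior alpha + sum of successes
= 10 + 7 = 17

17


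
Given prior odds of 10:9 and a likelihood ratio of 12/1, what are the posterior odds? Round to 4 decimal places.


Posterior odds = prior odds * LR
Prior odds = 10/9 = 1.1111
LR = 12/1 = 12.0
Posterior odds = 1.1111 * 12.0 = 13.3333

13.3333


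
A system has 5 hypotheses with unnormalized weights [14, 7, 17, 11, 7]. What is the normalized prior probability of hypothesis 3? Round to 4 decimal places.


The normalized prior is the weight divided by the total.
Total weight = 56
P(H3) = 17 / 56 = 0.3036

0.3036


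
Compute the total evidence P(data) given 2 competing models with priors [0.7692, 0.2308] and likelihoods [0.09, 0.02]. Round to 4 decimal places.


Marginal likelihood = sum P(model_i) * P(data|model_i)
Model 1: 0.7692 * 0.09 = 0.0692
Model 2: 0.2308 * 0.02 = 0.0046
Total = 0.0738

0.0738


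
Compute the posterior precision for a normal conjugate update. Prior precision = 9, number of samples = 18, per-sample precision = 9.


tau_post = tau_0 + n * tau
= 9 + 18 * 9 = 171

171


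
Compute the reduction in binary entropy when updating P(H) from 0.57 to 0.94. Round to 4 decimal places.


H_before = -p*log2(p) - (1-p)*log2(1-p) for p=0.57: 0.9858
H_after for p=0.94: 0.3274
Reduction = 0.9858 - 0.3274 = 0.6584

0.6584


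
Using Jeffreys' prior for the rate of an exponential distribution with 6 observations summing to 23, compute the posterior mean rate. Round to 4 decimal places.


Jeffreys' prior leads to posterior Gamma(6, 23).
Mean = 6/23 = 0.2609

0.2609


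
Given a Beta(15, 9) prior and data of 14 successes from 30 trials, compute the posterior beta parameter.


Number of failures = 30 - 14 = 16
Posterior beta = 9 + 16 = 25

25


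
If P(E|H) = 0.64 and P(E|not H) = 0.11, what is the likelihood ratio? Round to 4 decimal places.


Likelihood ratio = P(E|H) / P(E|not H)
= 0.64 / 0.11
= 5.8182

5.8182


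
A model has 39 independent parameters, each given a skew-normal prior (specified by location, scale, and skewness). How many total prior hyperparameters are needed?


Each skew-normal prior needs 3 hyperparameters (location, scale, and skewness).
Total = 3 * 39 = 117

117


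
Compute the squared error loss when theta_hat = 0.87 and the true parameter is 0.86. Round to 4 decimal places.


L = (theta_hat - theta_true)^2
= (0.87 - 0.86)^2
= 0.01^2 = 0.0001

0.0001


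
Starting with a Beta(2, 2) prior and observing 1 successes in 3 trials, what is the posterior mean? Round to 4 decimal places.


Posterior parameters: alpha = 2 + 1 = 3
beta = 2 + 2 = 4
Posterior mean = alpha / (alpha + beta) = 3 / 7
= 0.4286

0.4286


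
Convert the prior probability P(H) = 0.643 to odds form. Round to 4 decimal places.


P(not H) = 1 - 0.643 = 0.357
Odds = 0.643 / 0.357 = 1.8011

1.8011


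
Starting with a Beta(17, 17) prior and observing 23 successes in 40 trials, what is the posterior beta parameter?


Posterior beta = prior beta + failures
Failures = 40 - 23 = 17
beta_post = 17 + 17 = 34

34


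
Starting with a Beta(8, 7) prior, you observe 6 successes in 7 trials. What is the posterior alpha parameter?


For a Beta-Binomial conjugate model:
Posterior alpha = prior alpha + number of successes
= 8 + 6 = 14

14


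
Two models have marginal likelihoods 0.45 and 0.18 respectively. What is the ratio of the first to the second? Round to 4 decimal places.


Evidence ratio = 0.45 / 0.18
= 2.5

2.5


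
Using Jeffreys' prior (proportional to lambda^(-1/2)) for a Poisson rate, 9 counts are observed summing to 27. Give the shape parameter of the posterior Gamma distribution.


Conjugate update: Gamma(prior_shape + S, prior_rate + n).
Prior shape = 0.5, prior rate = 0.
Posterior shape = 0.5 + S = 0.5 + 27 = 27.5

27.5


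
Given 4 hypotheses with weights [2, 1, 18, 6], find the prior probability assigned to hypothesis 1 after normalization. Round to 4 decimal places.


To normalize, divide each weight by the sum of all weights.
Sum = 27
Prior(H1) = 2/27 = 0.0741

0.0741


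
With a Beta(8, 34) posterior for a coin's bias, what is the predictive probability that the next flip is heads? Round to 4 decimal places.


The predictive probability equals the posterior mean.
P(next = heads) = alpha / (alpha + beta)
= 8 / 42 = 0.1905

0.1905


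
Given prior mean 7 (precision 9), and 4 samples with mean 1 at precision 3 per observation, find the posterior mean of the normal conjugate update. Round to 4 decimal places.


The posterior mean is a precision-weighted average of prior and data.
Post. prec. = 9 + 12 = 21
Post. mean = (63 + 12)/21 = 75/21 = 3.5714

3.5714


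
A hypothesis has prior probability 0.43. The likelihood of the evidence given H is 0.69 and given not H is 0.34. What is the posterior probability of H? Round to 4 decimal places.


Using Bayes' theorem:
P(E) = 0.43 * 0.69 + 0.57 * 0.34
P(E) = 0.4905
P(H|E) = (0.43 * 0.69) / 0.4905 = 0.6049

0.6049


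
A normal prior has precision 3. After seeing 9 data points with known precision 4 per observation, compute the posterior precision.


In the conjugate normal model, precisions add:
tau_posterior = tau_prior + n * tau_data
= 3 + 9*4 = 39

39


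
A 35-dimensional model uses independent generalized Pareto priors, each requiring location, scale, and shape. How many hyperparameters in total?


Per parameter: 3 (location, scale, and shape).
Total = 35 * 3 = 105

105


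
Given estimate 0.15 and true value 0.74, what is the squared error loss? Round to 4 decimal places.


Squared error = (estimate - true)^2
Difference = -0.59
Loss = -0.59^2 = 0.3481

0.3481


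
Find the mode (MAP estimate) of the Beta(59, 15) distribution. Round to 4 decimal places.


For Beta(a,b) with a,b > 1:
Mode = (a-1)/(a+b-2) = (59-1)/(74-2)
= 58/72 = 0.8056

0.8056


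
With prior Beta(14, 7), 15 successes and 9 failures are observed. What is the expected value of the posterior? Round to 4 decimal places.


Posterior = Beta(29, 16)
E[theta] = alpha/(alpha+beta)
= 29/45 = 0.6444

0.6444


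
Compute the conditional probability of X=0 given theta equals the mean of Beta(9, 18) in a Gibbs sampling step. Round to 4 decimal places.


Mean of Beta(9, 18) = 0.3333
P(X=0 | theta=0.3333) = 0.6667

0.6667


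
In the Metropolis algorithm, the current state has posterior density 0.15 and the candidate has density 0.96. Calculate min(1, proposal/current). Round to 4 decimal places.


Ratio = 0.96/0.15 = 6.4
Acceptance probability = min(1, 6.4)
= 1.0

1.0


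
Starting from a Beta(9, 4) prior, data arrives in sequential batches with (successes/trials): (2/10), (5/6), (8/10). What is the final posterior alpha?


In sequential Bayesian updating, we sum all successes.
Total successes = 15
Final alpha = 9 + 15 = 24

24
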